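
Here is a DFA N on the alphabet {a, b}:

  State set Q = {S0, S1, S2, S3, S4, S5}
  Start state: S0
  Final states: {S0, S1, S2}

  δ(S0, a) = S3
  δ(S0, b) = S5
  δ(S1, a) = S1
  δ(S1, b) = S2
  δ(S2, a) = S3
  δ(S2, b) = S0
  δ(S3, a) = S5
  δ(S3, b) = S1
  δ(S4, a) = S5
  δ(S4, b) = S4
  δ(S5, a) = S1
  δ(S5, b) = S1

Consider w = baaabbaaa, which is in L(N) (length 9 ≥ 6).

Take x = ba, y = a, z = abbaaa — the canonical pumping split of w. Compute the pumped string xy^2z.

xy^2z = ba·a·a·abbaaa = baaaabbaaa.
Reading y = a takes N from S1 back to S1, so after x·y·y the machine is still in S1, and z then leads to the accepting state S1. Hence baaaabbaaa ∈ L(N).

baaaabbaaa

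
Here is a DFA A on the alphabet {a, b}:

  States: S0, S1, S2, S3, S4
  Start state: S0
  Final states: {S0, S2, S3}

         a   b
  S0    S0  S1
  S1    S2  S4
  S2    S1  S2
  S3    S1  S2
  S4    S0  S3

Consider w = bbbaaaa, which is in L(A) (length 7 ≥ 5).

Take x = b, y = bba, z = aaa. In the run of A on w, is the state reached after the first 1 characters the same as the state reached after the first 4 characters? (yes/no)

State sequence: S0 -b-> S1 -b-> S4 -b-> S3 -a-> S1

After x (step 1): S1. After xy (step 4): S1.
They match, so y = bba drives A around a cycle from S1 back to itself; pumping y any number of times keeps A in S1 before reading z, and xyⁱz ∈ L(A) for every i ≥ 0.

yes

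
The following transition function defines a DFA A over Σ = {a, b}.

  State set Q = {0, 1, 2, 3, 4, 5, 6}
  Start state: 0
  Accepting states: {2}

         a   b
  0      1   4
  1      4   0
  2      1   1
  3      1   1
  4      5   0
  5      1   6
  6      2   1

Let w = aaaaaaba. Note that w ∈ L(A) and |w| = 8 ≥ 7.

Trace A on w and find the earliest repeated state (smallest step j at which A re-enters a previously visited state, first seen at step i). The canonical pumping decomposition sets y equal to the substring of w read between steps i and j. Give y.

aaa

Run of A on w = a a a a a a b a:
  step 0: 0  (start)
  step 1: 1  (read a: 0→1)
  step 2: 4  (read a: 1→4)
  step 3: 5  (read a: 4→5)
  step 4: 1  (read a: 5→1)   ← first repeat (1 seen earlier)
  step 5: 4  (read a: 1→4)
  step 6: 5  (read a: 4→5)
  step 7: 6  (read b: 5→6)
  step 8: 2  (read a: 6→2)

So i = 1, j = 4, giving x = w[0:1] = a, y = w[1:4] = aaa, z = w[4:8] = aaba.
Check: |xy| = 4 ≤ 7 and |y| = 3 ≥ 1. Reading y takes A from 1 back to 1, so every xyⁱz is accepted.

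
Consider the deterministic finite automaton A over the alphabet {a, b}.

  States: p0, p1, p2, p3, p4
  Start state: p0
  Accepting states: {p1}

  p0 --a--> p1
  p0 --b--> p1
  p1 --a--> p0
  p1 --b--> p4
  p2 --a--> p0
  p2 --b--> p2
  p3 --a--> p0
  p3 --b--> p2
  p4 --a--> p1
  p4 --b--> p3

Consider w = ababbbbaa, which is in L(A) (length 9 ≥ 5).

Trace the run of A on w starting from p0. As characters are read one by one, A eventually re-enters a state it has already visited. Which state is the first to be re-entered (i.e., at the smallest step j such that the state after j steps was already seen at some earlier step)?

p1

State sequence: p0 -a-> p1 -b-> p4 -a-> p1 -b-> p4 -b-> p3 -b-> p2 -b-> p2 -a-> p0 -a-> p1
First repeat at step 3: p1 was already visited.

The earliest repeat is at step j = 3: A is in p1, which it already visited at step i = 1.
Pumping length from the standard proof: p = 5 (the number of states). The repeated state found above gives |xy| = j ≤ 5 and |y| = j − i ≥ 1.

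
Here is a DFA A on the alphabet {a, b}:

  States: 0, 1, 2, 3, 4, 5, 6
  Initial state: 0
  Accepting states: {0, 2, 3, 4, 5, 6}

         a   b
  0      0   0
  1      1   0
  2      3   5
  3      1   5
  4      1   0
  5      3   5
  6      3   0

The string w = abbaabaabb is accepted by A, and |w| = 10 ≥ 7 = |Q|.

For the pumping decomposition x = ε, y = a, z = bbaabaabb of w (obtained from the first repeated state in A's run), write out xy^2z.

aabbaabaabb

xy^2z = ε·a·a·bbaabaabb = aabbaabaabb.
Reading y = a takes A from 0 back to 0, so after x·y·y the machine is still in 0, and z then leads to the accepting state 0. Hence aabbaabaabb ∈ L(A).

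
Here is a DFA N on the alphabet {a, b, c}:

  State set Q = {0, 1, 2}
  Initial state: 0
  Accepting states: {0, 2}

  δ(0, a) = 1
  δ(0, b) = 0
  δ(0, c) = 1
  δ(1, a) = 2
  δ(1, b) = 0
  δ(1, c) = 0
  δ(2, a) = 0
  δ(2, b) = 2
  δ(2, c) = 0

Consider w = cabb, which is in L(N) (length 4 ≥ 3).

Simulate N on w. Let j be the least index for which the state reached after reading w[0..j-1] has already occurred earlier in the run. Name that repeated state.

Run of N on w = c a b b:
  step 0: 0  (start)
  step 1: 1  (read c: 0→1)
  step 2: 2  (read a: 1→2)
  step 3: 2  (read b: 2→2)   ← first repeat (2 seen earlier)
  step 4: 2  (read b: 2→2)

The earliest repeat is at step j = 3: N is in 2, which it already visited at step i = 2.
Pumping length from the standard proof: p = 3 (the number of states). The repeated state found above gives |xy| = j ≤ 3 and |y| = j − i ≥ 1.

2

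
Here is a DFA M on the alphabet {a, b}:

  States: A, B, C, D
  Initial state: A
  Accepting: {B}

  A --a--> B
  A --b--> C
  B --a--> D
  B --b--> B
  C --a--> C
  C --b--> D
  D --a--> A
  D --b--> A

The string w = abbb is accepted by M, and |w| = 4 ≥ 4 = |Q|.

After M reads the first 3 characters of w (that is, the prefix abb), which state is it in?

Run of M on the first 3 characters of w = a b b:
  step 0: A  (start)
  step 1: B  (read a: A→B)
  step 2: B  (read b: B→B)
  step 3: B  (read b: B→B)

After reading 3 characters, M is in state B.
(This kind of state-tracing is the core of the pumping-lemma construction: with 4 states, pigeonhole forces a repeat within the first 4 steps.)

B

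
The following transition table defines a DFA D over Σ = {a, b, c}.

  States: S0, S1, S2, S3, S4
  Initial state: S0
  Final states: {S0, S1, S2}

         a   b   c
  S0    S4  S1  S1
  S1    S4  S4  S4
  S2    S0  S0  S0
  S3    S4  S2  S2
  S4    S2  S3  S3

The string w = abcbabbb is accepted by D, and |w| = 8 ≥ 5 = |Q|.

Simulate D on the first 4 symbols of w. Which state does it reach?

S0

State sequence: S0 -a-> S4 -b-> S3 -c-> S2 -b-> S0

After reading 4 characters, D is in state S0.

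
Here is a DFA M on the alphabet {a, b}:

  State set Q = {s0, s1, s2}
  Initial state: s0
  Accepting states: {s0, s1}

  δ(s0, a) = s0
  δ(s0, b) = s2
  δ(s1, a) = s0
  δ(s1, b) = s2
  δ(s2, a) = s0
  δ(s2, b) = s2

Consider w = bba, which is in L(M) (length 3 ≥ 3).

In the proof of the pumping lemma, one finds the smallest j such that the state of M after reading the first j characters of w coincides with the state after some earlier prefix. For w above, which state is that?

State sequence: s0 -b-> s2 -b-> s2 -a-> s0
First repeat at step 2: s2 was already visited.

The earliest repeat is at step j = 2: M is in s2, which it already visited at step i = 1.

s2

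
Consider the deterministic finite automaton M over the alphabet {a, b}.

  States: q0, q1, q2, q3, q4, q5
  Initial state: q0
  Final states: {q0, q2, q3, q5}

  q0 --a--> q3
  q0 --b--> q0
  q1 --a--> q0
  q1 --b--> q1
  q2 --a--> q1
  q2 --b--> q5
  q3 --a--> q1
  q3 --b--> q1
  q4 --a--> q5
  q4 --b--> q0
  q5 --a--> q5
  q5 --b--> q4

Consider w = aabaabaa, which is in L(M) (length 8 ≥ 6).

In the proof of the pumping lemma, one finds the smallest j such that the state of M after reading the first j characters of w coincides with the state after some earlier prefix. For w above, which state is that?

q1

State sequence: q0 -a-> q3 -a-> q1 -b-> q1 -a-> q0 -a-> q3 -b-> q1 -a-> q0 -a-> q3
First repeat at step 3: q1 was already visited.

The earliest repeat is at step j = 3: M is in q1, which it already visited at step i = 2.
Pumping length from the standard proof: p = 6 (the number of states). The repeated state found above gives |xy| = j ≤ 6 and |y| = j − i ≥ 1.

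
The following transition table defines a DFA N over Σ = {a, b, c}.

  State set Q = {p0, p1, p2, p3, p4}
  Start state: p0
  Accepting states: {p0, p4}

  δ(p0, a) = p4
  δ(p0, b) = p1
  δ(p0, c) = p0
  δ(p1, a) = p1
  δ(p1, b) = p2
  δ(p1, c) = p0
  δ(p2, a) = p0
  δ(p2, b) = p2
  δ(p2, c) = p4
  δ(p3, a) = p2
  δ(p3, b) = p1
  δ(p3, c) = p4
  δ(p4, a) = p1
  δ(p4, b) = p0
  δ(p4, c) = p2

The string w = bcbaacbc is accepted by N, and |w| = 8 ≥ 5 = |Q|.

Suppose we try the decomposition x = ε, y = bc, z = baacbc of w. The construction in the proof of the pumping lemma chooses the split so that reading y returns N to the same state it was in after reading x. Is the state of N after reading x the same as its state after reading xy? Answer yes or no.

State sequence: p0 -b-> p1 -c-> p0

After x (step 0): p0. After xy (step 2): p0.
They match, so y = bc drives N around a cycle from p0 back to itself; pumping y any number of times keeps N in p0 before reading z, and xyⁱz ∈ L(N) for every i ≥ 0.

yes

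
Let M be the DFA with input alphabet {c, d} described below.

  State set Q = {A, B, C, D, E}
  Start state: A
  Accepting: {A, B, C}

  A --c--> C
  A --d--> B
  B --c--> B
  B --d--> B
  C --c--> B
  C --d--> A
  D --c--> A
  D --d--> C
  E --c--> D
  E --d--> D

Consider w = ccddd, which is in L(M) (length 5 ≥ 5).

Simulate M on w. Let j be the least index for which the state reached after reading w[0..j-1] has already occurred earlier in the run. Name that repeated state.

B

Run of M on w = c c d d d:
  step 0: A  (start)
  step 1: C  (read c: A→C)
  step 2: B  (read c: C→B)
  step 3: B  (read d: B→B)   ← first repeat (B seen earlier)
  step 4: B  (read d: B→B)
  step 5: B  (read d: B→B)

The earliest repeat is at step j = 3: M is in B, which it already visited at step i = 2.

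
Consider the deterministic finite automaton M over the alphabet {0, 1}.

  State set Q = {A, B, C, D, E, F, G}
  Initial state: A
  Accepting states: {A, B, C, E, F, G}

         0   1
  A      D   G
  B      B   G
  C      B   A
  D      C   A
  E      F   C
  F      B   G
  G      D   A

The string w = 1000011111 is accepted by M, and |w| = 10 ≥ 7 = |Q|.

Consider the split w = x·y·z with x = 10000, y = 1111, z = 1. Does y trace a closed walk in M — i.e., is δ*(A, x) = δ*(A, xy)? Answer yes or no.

no

Run of M on the first 9 characters of w = 1 0 0 0 0 1 1 1 1:
  step 0: A  (start)
  step 1: G  (read 1: A→G)
  step 2: D  (read 0: G→D)
  step 3: C  (read 0: D→C)
  step 4: B  (read 0: C→B)
  step 5: B  (read 0: B→B)
  step 6: G  (read 1: B→G)
  step 7: A  (read 1: G→A)
  step 8: G  (read 1: A→G)
  step 9: A  (read 1: G→A)

After x (step 5): B. After xy (step 9): A.
They differ (B ≠ A), so y is not a cycle from the state after x; this split is not the one the pumping-lemma construction produces, and pumping y need not keep the string in L(M).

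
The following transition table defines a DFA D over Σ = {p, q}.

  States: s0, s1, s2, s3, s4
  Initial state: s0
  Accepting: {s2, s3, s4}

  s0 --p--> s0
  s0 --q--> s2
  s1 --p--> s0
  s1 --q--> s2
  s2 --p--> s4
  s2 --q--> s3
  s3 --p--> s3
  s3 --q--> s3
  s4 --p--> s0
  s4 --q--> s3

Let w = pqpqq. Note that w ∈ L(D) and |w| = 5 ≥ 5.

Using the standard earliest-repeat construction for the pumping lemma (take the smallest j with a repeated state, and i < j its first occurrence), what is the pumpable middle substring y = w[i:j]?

p

Run of D on w = p q p q q:
  step 0: s0  (start)
  step 1: s0  (read p: s0→s0)   ← first repeat (s0 seen earlier)
  step 2: s2  (read q: s0→s2)
  step 3: s4  (read p: s2→s4)
  step 4: s3  (read q: s4→s3)
  step 5: s3  (read q: s3→s3)

So i = 0, j = 1, giving x = w[0:0] = ε, y = w[0:1] = p, z = w[1:5] = qpqq.
Check: |xy| = 1 ≤ 5 and |y| = 1 ≥ 1. Reading y takes D from s0 back to s0, so every xyⁱz is accepted.
The DFA has 5 states, so the proof of the pumping lemma guarantees a repeated state among the first 5+1 visited; the segment between the two visits is the pumpable y.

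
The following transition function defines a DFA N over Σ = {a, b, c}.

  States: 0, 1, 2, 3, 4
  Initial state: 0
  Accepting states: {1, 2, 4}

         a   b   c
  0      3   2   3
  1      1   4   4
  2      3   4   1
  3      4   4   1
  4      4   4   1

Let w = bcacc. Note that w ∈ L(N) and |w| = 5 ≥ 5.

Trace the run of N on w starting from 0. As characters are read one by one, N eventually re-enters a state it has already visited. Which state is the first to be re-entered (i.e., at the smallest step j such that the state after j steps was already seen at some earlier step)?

State sequence: 0 -b-> 2 -c-> 1 -a-> 1 -c-> 4 -c-> 1
First repeat at step 3: 1 was already visited.

The earliest repeat is at step j = 3: N is in 1, which it already visited at step i = 2.
The DFA has 5 states, so the proof of the pumping lemma guarantees a repeated state among the first 5+1 visited; the segment between the two visits is the pumpable y.

1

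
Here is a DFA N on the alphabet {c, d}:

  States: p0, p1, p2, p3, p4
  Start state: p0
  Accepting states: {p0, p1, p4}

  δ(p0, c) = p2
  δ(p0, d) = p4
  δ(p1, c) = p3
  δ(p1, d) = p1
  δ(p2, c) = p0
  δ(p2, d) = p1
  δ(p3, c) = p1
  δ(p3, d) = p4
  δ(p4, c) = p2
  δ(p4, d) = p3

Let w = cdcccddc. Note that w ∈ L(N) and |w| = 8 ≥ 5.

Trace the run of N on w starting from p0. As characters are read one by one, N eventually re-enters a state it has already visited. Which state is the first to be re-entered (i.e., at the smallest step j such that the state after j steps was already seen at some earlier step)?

p1

State sequence: p0 -c-> p2 -d-> p1 -c-> p3 -c-> p1 -c-> p3 -d-> p4 -d-> p3 -c-> p1
First repeat at step 4: p1 was already visited.

The earliest repeat is at step j = 4: N is in p1, which it already visited at step i = 2.
The DFA has 5 states, so the proof of the pumping lemma guarantees a repeated state among the first 5+1 visited; the segment between the two visits is the pumpable y.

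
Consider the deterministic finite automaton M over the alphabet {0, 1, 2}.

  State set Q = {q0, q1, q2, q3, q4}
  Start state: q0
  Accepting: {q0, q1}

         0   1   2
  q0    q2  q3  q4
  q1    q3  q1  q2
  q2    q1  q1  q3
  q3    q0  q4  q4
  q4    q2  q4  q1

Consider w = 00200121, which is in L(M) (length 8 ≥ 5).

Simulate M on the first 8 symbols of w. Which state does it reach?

Run of M on the first 8 characters of w = 0 0 2 0 0 1 2 1:
  step 0: q0  (start)
  step 1: q2  (read 0: q0→q2)
  step 2: q1  (read 0: q2→q1)
  step 3: q2  (read 2: q1→q2)
  step 4: q1  (read 0: q2→q1)
  step 5: q3  (read 0: q1→q3)
  step 6: q4  (read 1: q3→q4)
  step 7: q1  (read 2: q4→q1)
  step 8: q1  (read 1: q1→q1)

After reading 8 characters, M is in state q1.
(This kind of state-tracing is the core of the pumping-lemma construction: with 5 states, pigeonhole forces a repeat within the first 5 steps.)

q1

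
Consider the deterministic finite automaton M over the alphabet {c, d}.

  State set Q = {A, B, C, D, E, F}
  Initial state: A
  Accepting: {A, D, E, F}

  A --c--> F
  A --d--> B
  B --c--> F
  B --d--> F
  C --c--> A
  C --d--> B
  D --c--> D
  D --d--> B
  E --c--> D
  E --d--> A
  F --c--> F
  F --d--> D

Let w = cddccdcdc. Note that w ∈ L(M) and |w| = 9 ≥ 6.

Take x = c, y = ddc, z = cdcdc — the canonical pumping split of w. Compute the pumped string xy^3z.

cddcddcddccdcdc

xy^3z = c·ddc·ddc·ddc·cdcdc = cddcddcddccdcdc.
Reading y = ddc takes M from F back to F, so after x·y·y·y the machine is still in F, and z then leads to the accepting state F. Hence cddcddcddccdcdc ∈ L(M).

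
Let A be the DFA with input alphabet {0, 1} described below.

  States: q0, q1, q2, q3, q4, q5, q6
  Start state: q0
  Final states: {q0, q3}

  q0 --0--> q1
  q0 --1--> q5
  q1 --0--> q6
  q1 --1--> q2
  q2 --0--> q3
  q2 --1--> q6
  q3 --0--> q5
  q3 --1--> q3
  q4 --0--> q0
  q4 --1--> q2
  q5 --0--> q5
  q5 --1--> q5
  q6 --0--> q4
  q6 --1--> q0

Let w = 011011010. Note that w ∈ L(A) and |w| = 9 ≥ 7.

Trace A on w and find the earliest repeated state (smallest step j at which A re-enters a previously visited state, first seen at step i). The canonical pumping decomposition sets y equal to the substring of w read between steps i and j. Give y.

101

State sequence: q0 -0-> q1 -1-> q2 -1-> q6 -0-> q4 -1-> q2 -1-> q6 -0-> q4 -1-> q2 -0-> q3
First repeat at step 5: q2 was already visited.

So i = 2, j = 5, giving x = w[0:2] = 01, y = w[2:5] = 101, z = w[5:9] = 1010.
Check: |xy| = 5 ≤ 7 and |y| = 3 ≥ 1. Reading y takes A from q2 back to q2, so every xyⁱz is accepted.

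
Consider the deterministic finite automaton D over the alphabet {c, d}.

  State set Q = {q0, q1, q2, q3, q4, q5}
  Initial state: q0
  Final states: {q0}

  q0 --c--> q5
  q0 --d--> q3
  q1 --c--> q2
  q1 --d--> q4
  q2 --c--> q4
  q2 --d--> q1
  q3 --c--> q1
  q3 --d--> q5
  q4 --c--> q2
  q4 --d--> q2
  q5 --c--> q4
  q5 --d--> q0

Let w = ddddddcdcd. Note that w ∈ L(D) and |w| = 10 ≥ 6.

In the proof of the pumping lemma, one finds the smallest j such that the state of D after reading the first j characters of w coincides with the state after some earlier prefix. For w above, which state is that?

State sequence: q0 -d-> q3 -d-> q5 -d-> q0 -d-> q3 -d-> q5 -d-> q0 -c-> q5 -d-> q0 -c-> q5 -d-> q0
First repeat at step 3: q0 was already visited.

The earliest repeat is at step j = 3: D is in q0, which it already visited at step i = 0.

q0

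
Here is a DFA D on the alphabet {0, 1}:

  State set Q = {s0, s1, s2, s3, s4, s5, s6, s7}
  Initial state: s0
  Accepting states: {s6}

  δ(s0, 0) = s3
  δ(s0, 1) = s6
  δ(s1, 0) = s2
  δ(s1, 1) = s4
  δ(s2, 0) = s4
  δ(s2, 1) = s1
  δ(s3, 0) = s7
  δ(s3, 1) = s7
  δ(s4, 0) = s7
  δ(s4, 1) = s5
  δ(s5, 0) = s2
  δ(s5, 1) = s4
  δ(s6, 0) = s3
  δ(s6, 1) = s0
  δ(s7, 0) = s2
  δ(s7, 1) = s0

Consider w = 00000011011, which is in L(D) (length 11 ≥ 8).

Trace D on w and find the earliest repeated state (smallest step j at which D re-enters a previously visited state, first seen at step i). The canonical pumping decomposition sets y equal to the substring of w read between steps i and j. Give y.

State sequence: s0 -0-> s3 -0-> s7 -0-> s2 -0-> s4 -0-> s7 -0-> s2 -1-> s1 -1-> s4 -0-> s7 -1-> s0 -1-> s6
First repeat at step 5: s7 was already visited.

So i = 2, j = 5, giving x = w[0:2] = 00, y = w[2:5] = 000, z = w[5:11] = 011011.
Check: |xy| = 5 ≤ 8 and |y| = 3 ≥ 1. Reading y takes D from s7 back to s7, so every xyⁱz is accepted.
Pumping length from the standard proof: p = 8 (the number of states). The repeated state found above gives |xy| = j ≤ 8 and |y| = j − i ≥ 1.

000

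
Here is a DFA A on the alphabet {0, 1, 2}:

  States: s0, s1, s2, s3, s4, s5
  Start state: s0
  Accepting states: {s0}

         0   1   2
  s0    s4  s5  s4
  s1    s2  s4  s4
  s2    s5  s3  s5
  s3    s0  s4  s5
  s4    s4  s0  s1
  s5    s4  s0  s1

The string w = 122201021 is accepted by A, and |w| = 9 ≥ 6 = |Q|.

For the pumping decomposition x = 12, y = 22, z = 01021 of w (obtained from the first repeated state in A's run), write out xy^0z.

1201021

xy⁰z = xz = 12·01021 = 1201021.
Reading y = 22 takes A from s1 back to s1, so after x the machine is still in s1, and z then leads to the accepting state s0. Hence 1201021 ∈ L(A).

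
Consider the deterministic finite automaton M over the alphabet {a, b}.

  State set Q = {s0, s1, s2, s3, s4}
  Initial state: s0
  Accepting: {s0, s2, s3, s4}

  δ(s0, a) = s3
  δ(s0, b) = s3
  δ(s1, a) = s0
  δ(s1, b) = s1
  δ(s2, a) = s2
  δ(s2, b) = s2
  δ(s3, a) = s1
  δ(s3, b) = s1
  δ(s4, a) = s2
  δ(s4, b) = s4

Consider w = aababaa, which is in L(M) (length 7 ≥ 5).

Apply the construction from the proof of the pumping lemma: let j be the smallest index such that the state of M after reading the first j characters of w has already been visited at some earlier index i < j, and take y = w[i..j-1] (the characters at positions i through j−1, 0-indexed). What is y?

State sequence: s0 -a-> s3 -a-> s1 -b-> s1 -a-> s0 -b-> s3 -a-> s1 -a-> s0
First repeat at step 3: s1 was already visited.

So i = 2, j = 3, giving x = w[0:2] = aa, y = w[2:3] = b, z = w[3:7] = abaa.
Check: |xy| = 3 ≤ 5 and |y| = 1 ≥ 1. Reading y takes M from s1 back to s1, so every xyⁱz is accepted.

b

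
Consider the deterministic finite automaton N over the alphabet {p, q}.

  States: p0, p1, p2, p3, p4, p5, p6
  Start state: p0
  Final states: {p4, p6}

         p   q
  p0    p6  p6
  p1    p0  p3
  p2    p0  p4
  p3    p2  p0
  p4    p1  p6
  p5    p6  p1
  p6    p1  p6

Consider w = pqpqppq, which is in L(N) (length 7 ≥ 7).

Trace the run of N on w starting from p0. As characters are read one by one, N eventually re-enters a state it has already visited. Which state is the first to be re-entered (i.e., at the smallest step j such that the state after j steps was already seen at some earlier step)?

p6

State sequence: p0 -p-> p6 -q-> p6 -p-> p1 -q-> p3 -p-> p2 -p-> p0 -q-> p6
First repeat at step 2: p6 was already visited.

The earliest repeat is at step j = 2: N is in p6, which it already visited at step i = 1.
The DFA has 7 states, so the proof of the pumping lemma guarantees a repeated state among the first 7+1 visited; the segment between the two visits is the pumpable y.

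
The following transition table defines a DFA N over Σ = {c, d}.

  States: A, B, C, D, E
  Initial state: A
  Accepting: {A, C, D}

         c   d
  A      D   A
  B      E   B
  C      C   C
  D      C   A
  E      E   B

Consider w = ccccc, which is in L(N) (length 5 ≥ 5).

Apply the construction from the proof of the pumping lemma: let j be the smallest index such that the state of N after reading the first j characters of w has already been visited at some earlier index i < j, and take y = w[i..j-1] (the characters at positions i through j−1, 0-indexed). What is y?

c

Run of N on w = c c c c c:
  step 0: A  (start)
  step 1: D  (read c: A→D)
  step 2: C  (read c: D→C)
  step 3: C  (read c: C→C)   ← first repeat (C seen earlier)
  step 4: C  (read c: C→C)
  step 5: C  (read c: C→C)

So i = 2, j = 3, giving x = w[0:2] = cc, y = w[2:3] = c, z = w[3:5] = cc.
Check: |xy| = 3 ≤ 5 and |y| = 1 ≥ 1. Reading y takes N from C back to C, so every xyⁱz is accepted.
Since N has 5 states, any run of length ≥ 5 visits 5+1 states, so by pigeonhole some state repeats within the first 5 steps — that repeat gives the pumpable loop.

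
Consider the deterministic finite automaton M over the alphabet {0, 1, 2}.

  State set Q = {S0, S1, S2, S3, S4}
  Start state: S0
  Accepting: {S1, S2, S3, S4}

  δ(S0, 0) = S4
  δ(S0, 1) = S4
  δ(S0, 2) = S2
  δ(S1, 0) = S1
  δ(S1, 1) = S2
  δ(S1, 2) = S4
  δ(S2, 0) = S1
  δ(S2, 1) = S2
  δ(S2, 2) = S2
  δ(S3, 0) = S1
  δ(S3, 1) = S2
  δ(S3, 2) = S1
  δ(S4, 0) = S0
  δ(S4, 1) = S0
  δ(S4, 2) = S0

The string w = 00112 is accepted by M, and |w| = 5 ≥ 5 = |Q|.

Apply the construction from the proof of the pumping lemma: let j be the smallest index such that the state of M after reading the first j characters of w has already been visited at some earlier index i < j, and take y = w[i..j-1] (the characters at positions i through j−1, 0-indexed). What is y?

00

Run of M on w = 0 0 1 1 2:
  step 0: S0  (start)
  step 1: S4  (read 0: S0→S4)
  step 2: S0  (read 0: S4→S0)   ← first repeat (S0 seen earlier)
  step 3: S4  (read 1: S0→S4)
  step 4: S0  (read 1: S4→S0)
  step 5: S2  (read 2: S0→S2)

So i = 0, j = 2, giving x = w[0:0] = ε, y = w[0:2] = 00, z = w[2:5] = 112.
Check: |xy| = 2 ≤ 5 and |y| = 2 ≥ 1. Reading y takes M from S0 back to S0, so every xyⁱz is accepted.
With |Q| = 5, pigeonhole forces a state repeat no later than step 5; the substring read between the first and second visits to that state can be pumped.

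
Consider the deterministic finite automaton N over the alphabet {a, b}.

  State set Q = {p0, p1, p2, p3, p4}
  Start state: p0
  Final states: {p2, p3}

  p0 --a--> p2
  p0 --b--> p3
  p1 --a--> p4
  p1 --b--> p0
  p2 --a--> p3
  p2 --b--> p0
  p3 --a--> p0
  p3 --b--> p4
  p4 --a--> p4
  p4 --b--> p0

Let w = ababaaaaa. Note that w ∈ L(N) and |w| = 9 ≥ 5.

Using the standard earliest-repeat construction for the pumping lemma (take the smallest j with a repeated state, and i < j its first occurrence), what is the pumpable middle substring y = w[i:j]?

ab

State sequence: p0 -a-> p2 -b-> p0 -a-> p2 -b-> p0 -a-> p2 -a-> p3 -a-> p0 -a-> p2 -a-> p3
First repeat at step 2: p0 was already visited.

So i = 0, j = 2, giving x = w[0:0] = ε, y = w[0:2] = ab, z = w[2:9] = abaaaaa.
Check: |xy| = 2 ≤ 5 and |y| = 2 ≥ 1. Reading y takes N from p0 back to p0, so every xyⁱz is accepted.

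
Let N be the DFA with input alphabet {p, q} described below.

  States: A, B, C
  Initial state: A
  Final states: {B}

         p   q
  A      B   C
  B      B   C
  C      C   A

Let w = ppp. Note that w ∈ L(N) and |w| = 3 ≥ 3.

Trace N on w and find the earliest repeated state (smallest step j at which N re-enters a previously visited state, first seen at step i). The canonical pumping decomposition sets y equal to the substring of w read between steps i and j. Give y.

State sequence: A -p-> B -p-> B -p-> B
First repeat at step 2: B was already visited.

So i = 1, j = 2, giving x = w[0:1] = p, y = w[1:2] = p, z = w[2:3] = p.
Check: |xy| = 2 ≤ 3 and |y| = 1 ≥ 1. Reading y takes N from B back to B, so every xyⁱz is accepted.

p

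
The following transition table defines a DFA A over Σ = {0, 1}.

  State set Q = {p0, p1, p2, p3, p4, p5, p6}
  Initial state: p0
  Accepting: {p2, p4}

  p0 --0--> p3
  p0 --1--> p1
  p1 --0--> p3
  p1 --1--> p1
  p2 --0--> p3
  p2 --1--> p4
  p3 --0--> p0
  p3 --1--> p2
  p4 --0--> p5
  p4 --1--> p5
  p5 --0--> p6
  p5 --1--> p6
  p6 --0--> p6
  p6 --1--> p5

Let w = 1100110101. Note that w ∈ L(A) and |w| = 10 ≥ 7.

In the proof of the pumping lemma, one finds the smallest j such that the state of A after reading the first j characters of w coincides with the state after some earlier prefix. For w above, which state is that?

Run of A on w = 1 1 0 0 1 1 0 1 0 1:
  step 0: p0  (start)
  step 1: p1  (read 1: p0→p1)
  step 2: p1  (read 1: p1→p1)   ← first repeat (p1 seen earlier)
  step 3: p3  (read 0: p1→p3)
  step 4: p0  (read 0: p3→p0)
  step 5: p1  (read 1: p0→p1)
  step 6: p1  (read 1: p1→p1)
  step 7: p3  (read 0: p1→p3)
  step 8: p2  (read 1: p3→p2)
  step 9: p3  (read 0: p2→p3)
  step 10: p2  (read 1: p3→p2)

The earliest repeat is at step j = 2: A is in p1, which it already visited at step i = 1.
Pumping length from the standard proof: p = 7 (the number of states). The repeated state found above gives |xy| = j ≤ 7 and |y| = j − i ≥ 1.

p1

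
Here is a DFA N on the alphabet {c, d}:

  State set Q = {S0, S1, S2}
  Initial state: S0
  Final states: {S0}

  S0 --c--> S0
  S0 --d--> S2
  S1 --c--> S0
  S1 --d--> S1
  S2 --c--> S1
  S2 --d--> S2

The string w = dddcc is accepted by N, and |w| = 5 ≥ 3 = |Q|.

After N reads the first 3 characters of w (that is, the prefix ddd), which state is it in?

S2

State sequence: S0 -d-> S2 -d-> S2 -d-> S2

After reading 3 characters, N is in state S2.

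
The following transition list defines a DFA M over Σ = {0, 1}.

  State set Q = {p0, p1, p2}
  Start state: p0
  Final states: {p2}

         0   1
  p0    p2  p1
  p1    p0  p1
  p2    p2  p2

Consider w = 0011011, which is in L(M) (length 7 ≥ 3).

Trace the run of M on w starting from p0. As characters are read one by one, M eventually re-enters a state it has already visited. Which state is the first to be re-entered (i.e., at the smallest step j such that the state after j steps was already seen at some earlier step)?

Run of M on w = 0 0 1 1 0 1 1:
  step 0: p0  (start)
  step 1: p2  (read 0: p0→p2)
  step 2: p2  (read 0: p2→p2)   ← first repeat (p2 seen earlier)
  step 3: p2  (read 1: p2→p2)
  step 4: p2  (read 1: p2→p2)
  step 5: p2  (read 0: p2→p2)
  step 6: p2  (read 1: p2→p2)
  step 7: p2  (read 1: p2→p2)

The earliest repeat is at step j = 2: M is in p2, which it already visited at step i = 1.
Since M has 3 states, any run of length ≥ 3 visits 3+1 states, so by pigeonhole some state repeats within the first 3 steps — that repeat gives the pumpable loop.

p2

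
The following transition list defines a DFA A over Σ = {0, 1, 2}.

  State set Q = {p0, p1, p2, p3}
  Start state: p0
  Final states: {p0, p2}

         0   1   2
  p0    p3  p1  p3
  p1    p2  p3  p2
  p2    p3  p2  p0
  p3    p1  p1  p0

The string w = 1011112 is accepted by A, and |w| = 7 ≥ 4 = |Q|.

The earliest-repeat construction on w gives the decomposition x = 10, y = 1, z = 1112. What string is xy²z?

10111112

xy^2z = 10·1·1·1112 = 10111112.
Reading y = 1 takes A from p2 back to p2, so after x·y·y the machine is still in p2, and z then leads to the accepting state p0. Hence 10111112 ∈ L(A).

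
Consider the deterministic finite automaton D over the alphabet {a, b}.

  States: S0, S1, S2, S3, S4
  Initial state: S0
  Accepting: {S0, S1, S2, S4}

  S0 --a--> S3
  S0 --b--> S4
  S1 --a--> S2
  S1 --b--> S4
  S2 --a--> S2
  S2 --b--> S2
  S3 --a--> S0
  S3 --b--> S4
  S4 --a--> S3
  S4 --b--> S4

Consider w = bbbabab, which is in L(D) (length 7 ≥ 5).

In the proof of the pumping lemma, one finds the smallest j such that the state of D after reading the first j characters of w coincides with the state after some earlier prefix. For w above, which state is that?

S4

State sequence: S0 -b-> S4 -b-> S4 -b-> S4 -a-> S3 -b-> S4 -a-> S3 -b-> S4
First repeat at step 2: S4 was already visited.

The earliest repeat is at step j = 2: D is in S4, which it already visited at step i = 1.
Since D has 5 states, any run of length ≥ 5 visits 5+1 states, so by pigeonhole some state repeats within the first 5 steps — that repeat gives the pumpable loop.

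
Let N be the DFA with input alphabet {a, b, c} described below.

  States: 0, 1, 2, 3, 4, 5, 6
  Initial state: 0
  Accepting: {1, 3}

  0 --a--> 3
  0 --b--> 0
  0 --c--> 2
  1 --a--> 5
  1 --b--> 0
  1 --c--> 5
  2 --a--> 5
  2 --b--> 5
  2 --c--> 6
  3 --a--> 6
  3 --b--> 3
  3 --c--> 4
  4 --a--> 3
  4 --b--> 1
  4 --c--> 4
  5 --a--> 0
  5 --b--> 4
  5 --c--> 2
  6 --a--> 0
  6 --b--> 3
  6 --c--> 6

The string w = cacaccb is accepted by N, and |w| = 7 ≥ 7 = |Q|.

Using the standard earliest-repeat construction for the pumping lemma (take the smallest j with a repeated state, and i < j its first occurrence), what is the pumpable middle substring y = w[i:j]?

ac

State sequence: 0 -c-> 2 -a-> 5 -c-> 2 -a-> 5 -c-> 2 -c-> 6 -b-> 3
First repeat at step 3: 2 was already visited.

So i = 1, j = 3, giving x = w[0:1] = c, y = w[1:3] = ac, z = w[3:7] = accb.
Check: |xy| = 3 ≤ 7 and |y| = 2 ≥ 1. Reading y takes N from 2 back to 2, so every xyⁱz is accepted.
Pumping length from the standard proof: p = 7 (the number of states). The repeated state found above gives |xy| = j ≤ 7 and |y| = j − i ≥ 1.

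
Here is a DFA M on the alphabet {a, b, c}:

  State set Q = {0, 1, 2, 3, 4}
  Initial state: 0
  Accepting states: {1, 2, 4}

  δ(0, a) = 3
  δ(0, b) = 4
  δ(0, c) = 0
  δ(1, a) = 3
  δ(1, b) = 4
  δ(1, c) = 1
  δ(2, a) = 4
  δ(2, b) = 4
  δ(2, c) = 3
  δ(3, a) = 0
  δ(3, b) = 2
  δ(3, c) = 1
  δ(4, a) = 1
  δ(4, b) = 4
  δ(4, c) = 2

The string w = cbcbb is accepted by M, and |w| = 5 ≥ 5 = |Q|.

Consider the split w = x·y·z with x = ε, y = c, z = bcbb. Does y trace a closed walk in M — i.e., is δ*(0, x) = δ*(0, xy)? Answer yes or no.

yes

State sequence: 0 -c-> 0

After x (step 0): 0. After xy (step 1): 0.
They match, so y = c drives M around a cycle from 0 back to itself; pumping y any number of times keeps M in 0 before reading z, and xyⁱz ∈ L(M) for every i ≥ 0.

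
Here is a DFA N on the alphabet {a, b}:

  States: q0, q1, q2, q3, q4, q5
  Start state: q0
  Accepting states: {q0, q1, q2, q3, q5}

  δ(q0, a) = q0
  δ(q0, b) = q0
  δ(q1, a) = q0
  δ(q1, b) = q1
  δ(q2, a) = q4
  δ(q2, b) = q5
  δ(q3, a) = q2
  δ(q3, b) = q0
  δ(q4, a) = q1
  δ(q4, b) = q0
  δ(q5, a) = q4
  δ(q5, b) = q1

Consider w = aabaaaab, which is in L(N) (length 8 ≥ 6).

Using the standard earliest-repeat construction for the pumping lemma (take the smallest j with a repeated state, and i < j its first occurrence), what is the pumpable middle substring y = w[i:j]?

State sequence: q0 -a-> q0 -a-> q0 -b-> q0 -a-> q0 -a-> q0 -a-> q0 -a-> q0 -b-> q0
First repeat at step 1: q0 was already visited.

So i = 0, j = 1, giving x = w[0:0] = ε, y = w[0:1] = a, z = w[1:8] = abaaaab.
Check: |xy| = 1 ≤ 6 and |y| = 1 ≥ 1. Reading y takes N from q0 back to q0, so every xyⁱz is accepted.
The DFA has 6 states, so the proof of the pumping lemma guarantees a repeated state among the first 6+1 visited; the segment between the two visits is the pumpable y.

a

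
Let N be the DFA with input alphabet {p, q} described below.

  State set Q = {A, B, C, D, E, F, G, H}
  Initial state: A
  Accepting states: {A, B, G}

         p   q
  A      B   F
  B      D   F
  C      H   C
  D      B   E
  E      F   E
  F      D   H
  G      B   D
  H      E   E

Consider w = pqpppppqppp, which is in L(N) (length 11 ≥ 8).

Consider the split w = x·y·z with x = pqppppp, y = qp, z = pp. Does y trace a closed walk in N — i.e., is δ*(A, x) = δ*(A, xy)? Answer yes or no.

Run of N on the first 9 characters of w = p q p p p p p q p:
  step 0: A  (start)
  step 1: B  (read p: A→B)
  step 2: F  (read q: B→F)
  step 3: D  (read p: F→D)
  step 4: B  (read p: D→B)
  step 5: D  (read p: B→D)
  step 6: B  (read p: D→B)
  step 7: D  (read p: B→D)
  step 8: E  (read q: D→E)
  step 9: F  (read p: E→F)

After x (step 7): D. After xy (step 9): F.
They differ (D ≠ F), so y is not a cycle from the state after x; this split is not the one the pumping-lemma construction produces, and pumping y need not keep the string in L(N).

no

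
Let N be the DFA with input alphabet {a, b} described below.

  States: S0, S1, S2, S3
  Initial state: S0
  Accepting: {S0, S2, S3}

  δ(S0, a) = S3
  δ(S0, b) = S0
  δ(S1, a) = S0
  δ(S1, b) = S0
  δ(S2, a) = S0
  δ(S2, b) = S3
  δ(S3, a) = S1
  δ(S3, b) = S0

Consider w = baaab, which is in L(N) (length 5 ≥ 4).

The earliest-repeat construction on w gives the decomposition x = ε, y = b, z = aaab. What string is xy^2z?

bbaaab

xy^2z = ε·b·b·aaab = bbaaab.
Reading y = b takes N from S0 back to S0, so after x·y·y the machine is still in S0, and z then leads to the accepting state S0. Hence bbaaab ∈ L(N).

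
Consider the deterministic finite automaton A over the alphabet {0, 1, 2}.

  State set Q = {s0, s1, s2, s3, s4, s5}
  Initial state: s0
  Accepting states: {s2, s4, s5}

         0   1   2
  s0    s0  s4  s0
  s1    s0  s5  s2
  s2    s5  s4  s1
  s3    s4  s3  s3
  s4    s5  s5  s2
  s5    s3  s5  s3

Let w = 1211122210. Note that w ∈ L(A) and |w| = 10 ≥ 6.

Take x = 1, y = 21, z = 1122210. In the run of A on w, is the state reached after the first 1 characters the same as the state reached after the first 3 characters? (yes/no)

yes

Run of A on the first 3 characters of w = 1 2 1:
  step 0: s0  (start)
  step 1: s4  (read 1: s0→s4)
  step 2: s2  (read 2: s4→s2)
  step 3: s4  (read 1: s2→s4)

After x (step 1): s4. After xy (step 3): s4.
They match, so y = 21 drives A around a cycle from s4 back to itself; pumping y any number of times keeps A in s4 before reading z, and xyⁱz ∈ L(A) for every i ≥ 0.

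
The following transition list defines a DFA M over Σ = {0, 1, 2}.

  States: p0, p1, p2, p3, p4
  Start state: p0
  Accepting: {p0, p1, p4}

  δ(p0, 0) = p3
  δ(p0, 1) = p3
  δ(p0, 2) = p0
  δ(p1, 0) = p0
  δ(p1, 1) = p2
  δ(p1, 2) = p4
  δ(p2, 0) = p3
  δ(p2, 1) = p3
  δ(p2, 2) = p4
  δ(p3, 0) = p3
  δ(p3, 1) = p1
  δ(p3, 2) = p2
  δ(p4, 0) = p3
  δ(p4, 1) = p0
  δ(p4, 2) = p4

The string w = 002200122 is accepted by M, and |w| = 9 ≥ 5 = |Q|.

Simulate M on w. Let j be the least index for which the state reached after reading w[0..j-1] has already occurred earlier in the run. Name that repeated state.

p3

Run of M on w = 0 0 2 2 0 0 1 2 2:
  step 0: p0  (start)
  step 1: p3  (read 0: p0→p3)
  step 2: p3  (read 0: p3→p3)   ← first repeat (p3 seen earlier)
  step 3: p2  (read 2: p3→p2)
  step 4: p4  (read 2: p2→p4)
  step 5: p3  (read 0: p4→p3)
  step 6: p3  (read 0: p3→p3)
  step 7: p1  (read 1: p3→p1)
  step 8: p4  (read 2: p1→p4)
  step 9: p4  (read 2: p4→p4)

The earliest repeat is at step j = 2: M is in p3, which it already visited at step i = 1.
Since M has 5 states, any run of length ≥ 5 visits 5+1 states, so by pigeonhole some state repeats within the first 5 steps — that repeat gives the pumpable loop.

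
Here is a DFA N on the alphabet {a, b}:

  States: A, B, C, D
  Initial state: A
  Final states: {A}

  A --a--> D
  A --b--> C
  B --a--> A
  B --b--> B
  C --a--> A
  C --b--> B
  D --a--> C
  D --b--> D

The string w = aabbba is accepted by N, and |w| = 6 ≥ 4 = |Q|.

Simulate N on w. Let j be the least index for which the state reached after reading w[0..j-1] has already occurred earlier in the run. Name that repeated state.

B

Run of N on w = a a b b b a:
  step 0: A  (start)
  step 1: D  (read a: A→D)
  step 2: C  (read a: D→C)
  step 3: B  (read b: C→B)
  step 4: B  (read b: B→B)   ← first repeat (B seen earlier)
  step 5: B  (read b: B→B)
  step 6: A  (read a: B→A)

The earliest repeat is at step j = 4: N is in B, which it already visited at step i = 3.
Pumping length from the standard proof: p = 4 (the number of states). The repeated state found above gives |xy| = j ≤ 4 and |y| = j − i ≥ 1.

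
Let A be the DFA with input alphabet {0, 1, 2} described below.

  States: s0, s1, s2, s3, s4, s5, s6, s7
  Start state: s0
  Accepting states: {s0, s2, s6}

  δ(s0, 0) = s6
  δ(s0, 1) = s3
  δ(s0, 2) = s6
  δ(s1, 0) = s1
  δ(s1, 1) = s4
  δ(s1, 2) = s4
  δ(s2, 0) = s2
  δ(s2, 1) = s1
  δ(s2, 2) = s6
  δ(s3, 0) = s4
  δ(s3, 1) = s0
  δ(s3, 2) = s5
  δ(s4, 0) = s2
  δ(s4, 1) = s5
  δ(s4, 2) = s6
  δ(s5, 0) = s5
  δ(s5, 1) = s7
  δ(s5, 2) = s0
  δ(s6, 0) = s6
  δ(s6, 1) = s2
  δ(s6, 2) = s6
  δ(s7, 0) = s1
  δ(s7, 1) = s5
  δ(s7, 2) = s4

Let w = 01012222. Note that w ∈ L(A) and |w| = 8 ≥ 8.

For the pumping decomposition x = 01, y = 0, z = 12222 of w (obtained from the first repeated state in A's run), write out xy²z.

xy^2z = 01·0·0·12222 = 010012222.
Reading y = 0 takes A from s2 back to s2, so after x·y·y the machine is still in s2, and z then leads to the accepting state s6. Hence 010012222 ∈ L(A).

010012222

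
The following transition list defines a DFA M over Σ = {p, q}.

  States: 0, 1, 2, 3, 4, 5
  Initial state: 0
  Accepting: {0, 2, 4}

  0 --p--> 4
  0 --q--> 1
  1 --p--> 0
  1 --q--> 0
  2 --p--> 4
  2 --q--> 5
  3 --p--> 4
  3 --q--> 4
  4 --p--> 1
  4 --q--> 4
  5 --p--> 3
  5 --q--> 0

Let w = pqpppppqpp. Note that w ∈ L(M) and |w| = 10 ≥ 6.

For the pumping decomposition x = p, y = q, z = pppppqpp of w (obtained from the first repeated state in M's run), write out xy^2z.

pqqpppppqpp

xy^2z = p·q·q·pppppqpp = pqqpppppqpp.
Reading y = q takes M from 4 back to 4, so after x·y·y the machine is still in 4, and z then leads to the accepting state 4. Hence pqqpppppqpp ∈ L(M).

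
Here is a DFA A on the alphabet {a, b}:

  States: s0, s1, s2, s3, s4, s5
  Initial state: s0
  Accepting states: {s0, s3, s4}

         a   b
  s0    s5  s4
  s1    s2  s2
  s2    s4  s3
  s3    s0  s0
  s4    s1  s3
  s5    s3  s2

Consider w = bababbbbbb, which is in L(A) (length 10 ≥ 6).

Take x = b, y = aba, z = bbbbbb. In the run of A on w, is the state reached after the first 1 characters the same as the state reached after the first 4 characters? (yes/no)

yes

State sequence: s0 -b-> s4 -a-> s1 -b-> s2 -a-> s4

After x (step 1): s4. After xy (step 4): s4.
They match, so y = aba drives A around a cycle from s4 back to itself; pumping y any number of times keeps A in s4 before reading z, and xyⁱz ∈ L(A) for every i ≥ 0.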